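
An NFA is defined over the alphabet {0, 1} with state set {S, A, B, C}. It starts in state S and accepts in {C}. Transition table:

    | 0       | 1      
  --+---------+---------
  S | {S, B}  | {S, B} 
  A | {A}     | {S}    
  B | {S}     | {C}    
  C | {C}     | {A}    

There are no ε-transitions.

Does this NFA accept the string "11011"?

Start in {S}.
Read '1': {S} → {S, B}.
Read '1': {S, B} → {S, B, C}.
Read '0': {S, B, C} → {S, B, C}.
Read '1': {S, B, C} → {S, A, B, C}.
Read '1': {S, A, B, C} → {S, A, B, C}.
The final set {S, A, B, C} contains the accepting state C.

Yes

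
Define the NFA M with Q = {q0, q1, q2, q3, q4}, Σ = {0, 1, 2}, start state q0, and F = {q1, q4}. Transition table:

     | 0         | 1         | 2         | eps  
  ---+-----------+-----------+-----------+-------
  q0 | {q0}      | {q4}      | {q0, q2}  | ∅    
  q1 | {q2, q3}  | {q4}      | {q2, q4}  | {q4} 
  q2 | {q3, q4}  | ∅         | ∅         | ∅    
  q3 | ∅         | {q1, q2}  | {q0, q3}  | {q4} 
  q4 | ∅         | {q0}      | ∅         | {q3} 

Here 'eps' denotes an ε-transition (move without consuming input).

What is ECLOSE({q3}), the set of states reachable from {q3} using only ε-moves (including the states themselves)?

Begin with {q3}.
ε-move q3 → q4; add q4.

{q3, q4}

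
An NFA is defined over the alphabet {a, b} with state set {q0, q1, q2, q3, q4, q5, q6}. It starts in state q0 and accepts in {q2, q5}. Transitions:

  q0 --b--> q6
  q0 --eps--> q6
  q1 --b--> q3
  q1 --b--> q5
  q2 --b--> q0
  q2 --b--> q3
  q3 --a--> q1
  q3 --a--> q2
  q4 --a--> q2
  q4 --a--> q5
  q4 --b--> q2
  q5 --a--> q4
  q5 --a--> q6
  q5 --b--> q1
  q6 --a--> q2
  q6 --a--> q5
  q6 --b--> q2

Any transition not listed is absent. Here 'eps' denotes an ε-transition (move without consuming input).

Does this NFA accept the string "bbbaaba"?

No

Start: ε-closure({q0}) = {q0, q6}.
Read 'b': q0→{q6}, q6→{q2}; now {q2, q6}.
Read 'b': q2→{q0, q3}, q6→{q2}; union {q0, q2, q3}; ε-closure = {q0, q2, q3, q6}.
Read 'b': q0→{q6}, q2→{q0, q3}, q3→∅, q6→{q2}; now {q0, q2, q3, q6}.
Read 'a': q0→∅, q2→∅, q3→{q1, q2}, q6→{q2, q5}; now {q1, q2, q5}.
Read 'a': q1→∅, q2→∅, q5→{q4, q6}; now {q4, q6}.
Read 'b': q4→{q2}, q6→{q2}; now {q2}.
Read 'a': q2→∅; now ∅.
The final set ∅ contains no accepting state.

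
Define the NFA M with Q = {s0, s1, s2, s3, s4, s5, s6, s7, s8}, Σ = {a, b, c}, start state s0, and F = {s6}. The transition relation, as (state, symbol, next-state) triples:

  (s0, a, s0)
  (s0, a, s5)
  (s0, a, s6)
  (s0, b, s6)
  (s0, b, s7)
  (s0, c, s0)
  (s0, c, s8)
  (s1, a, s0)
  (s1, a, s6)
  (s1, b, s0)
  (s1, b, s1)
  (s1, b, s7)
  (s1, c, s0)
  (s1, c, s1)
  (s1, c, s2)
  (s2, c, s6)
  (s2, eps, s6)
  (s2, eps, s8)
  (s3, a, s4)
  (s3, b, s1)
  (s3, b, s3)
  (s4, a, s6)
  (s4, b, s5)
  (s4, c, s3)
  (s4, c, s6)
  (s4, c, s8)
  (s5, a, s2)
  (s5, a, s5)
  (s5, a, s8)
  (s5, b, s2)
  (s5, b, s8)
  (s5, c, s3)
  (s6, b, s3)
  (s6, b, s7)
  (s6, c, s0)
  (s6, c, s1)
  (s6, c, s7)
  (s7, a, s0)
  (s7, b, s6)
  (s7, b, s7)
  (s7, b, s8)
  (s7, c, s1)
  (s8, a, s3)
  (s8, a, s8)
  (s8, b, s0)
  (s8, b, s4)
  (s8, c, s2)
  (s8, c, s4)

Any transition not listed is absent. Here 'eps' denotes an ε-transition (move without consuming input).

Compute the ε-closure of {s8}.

Begin with {s8}.
No ε-moves leave this set, so the closure equals the set itself.

{s8}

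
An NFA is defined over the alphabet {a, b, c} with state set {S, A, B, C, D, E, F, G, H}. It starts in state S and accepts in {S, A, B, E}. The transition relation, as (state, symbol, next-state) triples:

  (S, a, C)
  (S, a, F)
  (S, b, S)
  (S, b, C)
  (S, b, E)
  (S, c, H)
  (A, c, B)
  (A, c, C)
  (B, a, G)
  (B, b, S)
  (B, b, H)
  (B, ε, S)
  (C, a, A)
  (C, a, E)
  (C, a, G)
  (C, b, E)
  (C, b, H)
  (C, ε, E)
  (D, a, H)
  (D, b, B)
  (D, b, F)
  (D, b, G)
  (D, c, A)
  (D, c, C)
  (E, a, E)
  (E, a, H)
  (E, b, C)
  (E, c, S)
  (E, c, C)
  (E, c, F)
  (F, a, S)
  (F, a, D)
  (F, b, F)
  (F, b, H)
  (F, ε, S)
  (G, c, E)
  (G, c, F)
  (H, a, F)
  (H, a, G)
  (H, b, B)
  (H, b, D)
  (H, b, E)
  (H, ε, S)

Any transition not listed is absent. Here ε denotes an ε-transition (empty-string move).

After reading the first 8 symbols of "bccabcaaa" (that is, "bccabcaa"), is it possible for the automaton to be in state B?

No

Start in {S}.
Read 'b': {S} → {S, C, E}.
Read 'c': {S, C, E} → {S, C, E, F, H}.
Read 'c': {S, C, E, F, H} → {S, C, E, F, H}.
Read 'a': {S, C, E, F, H} → {S, A, C, D, E, F, G, H}.
Read 'b': {S, A, C, D, E, F, G, H} → {S, B, C, D, E, F, G, H}.
Read 'c': {S, B, C, D, E, F, G, H} → {S, A, C, E, F, H}.
Read 'a': {S, A, C, E, F, H} → {S, A, C, D, E, F, G, H}.
Read 'a': {S, A, C, D, E, F, G, H} → {S, A, C, D, E, F, G, H}.
State B is not in {S, A, C, D, E, F, G, H}.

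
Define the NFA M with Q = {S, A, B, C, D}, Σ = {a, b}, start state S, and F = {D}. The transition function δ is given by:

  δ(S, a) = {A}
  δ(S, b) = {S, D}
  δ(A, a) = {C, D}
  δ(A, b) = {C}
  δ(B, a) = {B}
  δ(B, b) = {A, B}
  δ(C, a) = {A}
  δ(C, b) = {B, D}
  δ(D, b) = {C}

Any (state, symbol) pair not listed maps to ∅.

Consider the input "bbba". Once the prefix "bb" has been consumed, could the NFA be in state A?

No

Start in {S}.
Read 'b': {S} → {S, D}.
Read 'b': {S, D} → {S, C, D}.
State A is not in {S, C, D}.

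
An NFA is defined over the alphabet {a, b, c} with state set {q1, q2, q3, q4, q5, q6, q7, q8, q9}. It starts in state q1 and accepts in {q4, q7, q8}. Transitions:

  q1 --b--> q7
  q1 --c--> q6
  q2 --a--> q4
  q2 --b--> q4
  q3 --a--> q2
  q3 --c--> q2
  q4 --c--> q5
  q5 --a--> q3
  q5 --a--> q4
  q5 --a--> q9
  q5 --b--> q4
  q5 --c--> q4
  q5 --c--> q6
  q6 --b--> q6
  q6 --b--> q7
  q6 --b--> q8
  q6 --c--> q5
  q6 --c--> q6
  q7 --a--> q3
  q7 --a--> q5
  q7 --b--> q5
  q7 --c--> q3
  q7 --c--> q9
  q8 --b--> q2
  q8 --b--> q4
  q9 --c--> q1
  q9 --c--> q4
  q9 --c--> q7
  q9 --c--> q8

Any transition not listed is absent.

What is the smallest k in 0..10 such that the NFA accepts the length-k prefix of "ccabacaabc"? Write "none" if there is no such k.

3

Start in {q1}.
Read 'c': {q1} → {q6}.
Read 'c': {q6} → {q5, q6}.
Read 'a': {q5, q6} → {q3, q4, q9}.
None of the earlier sets intersect F, but {q3, q4, q9} does.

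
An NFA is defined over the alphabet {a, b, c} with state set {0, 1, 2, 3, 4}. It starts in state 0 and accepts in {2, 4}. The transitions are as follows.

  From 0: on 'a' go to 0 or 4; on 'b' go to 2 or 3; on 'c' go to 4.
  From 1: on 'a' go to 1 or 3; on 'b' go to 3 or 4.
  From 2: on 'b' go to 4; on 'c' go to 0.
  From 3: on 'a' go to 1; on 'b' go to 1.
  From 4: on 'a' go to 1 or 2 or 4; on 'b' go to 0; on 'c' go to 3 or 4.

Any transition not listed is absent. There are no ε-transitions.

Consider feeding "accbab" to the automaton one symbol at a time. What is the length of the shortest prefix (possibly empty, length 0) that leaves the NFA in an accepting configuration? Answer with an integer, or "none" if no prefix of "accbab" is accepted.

1

Start in {0}.
Read 'a': {0} → {0, 4}.
None of the earlier sets intersect F, but {0, 4} does.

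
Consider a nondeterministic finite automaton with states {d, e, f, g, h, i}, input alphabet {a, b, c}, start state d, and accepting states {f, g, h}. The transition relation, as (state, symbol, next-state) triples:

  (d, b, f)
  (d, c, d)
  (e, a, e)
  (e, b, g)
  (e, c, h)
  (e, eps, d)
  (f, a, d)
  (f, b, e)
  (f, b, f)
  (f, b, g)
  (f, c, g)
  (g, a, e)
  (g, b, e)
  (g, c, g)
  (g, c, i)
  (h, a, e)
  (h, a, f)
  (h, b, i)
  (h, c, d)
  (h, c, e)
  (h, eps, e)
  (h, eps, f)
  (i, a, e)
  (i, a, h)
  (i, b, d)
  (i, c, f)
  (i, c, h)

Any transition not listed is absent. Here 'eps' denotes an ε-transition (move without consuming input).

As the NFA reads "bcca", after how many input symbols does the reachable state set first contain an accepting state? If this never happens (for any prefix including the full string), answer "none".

Start in {d}.
Read 'b': d→{f}; now {f}.
None of the earlier sets intersect F, but {f} does.

1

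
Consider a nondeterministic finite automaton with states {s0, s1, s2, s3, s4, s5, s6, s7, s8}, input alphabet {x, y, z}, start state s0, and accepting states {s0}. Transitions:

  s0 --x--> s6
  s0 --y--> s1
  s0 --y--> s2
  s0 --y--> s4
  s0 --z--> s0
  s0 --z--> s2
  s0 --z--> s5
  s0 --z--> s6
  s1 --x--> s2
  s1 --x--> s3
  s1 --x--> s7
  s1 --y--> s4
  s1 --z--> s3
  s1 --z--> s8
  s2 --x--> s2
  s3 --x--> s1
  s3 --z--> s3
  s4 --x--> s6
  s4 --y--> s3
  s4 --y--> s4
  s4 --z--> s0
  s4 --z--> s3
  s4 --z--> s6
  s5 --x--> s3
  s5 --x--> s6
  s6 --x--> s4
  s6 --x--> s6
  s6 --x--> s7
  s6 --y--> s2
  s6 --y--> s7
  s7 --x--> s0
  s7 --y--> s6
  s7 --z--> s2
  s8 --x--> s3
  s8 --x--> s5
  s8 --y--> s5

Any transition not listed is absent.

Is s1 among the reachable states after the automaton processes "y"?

Yes

Start in {s0}.
Read 'y': {s0} → {s1, s2, s4}.
State s1 is in {s1, s2, s4}.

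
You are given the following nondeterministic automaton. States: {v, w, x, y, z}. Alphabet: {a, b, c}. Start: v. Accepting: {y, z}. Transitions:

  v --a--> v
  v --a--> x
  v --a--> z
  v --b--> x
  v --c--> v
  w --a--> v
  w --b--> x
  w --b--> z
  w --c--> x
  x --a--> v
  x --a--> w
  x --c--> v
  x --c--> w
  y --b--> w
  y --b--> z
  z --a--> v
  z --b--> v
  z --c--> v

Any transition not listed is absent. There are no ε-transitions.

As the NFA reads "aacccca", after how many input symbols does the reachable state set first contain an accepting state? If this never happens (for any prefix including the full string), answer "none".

1

Start in {v}.
Read 'a': v→{v, x, z}; now {v, x, z}.
None of the earlier sets intersect F, but {v, x, z} does.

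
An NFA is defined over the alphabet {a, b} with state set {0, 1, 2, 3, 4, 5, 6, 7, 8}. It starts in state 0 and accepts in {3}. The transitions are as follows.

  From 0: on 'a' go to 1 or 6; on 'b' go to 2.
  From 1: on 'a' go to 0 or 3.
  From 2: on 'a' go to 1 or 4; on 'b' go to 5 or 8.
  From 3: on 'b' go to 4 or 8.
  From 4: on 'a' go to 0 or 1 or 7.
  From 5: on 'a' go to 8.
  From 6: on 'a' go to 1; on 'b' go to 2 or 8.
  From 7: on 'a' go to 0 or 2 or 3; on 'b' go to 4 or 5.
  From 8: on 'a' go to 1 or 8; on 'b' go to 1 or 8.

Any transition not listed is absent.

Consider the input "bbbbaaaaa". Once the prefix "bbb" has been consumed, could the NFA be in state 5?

Start in {0}.
Read 'b': 0→{2}; now {2}.
Read 'b': 2→{5, 8}; now {5, 8}.
Read 'b': 5→∅, 8→{1, 8}; now {1, 8}.
State 5 is not in {1, 8}.

No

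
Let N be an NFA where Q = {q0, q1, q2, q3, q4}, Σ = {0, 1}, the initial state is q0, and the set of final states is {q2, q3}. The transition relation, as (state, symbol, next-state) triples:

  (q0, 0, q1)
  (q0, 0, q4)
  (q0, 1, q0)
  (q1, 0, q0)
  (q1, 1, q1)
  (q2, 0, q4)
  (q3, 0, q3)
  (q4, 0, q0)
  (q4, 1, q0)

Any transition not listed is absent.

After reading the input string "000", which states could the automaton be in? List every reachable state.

Start in {q0}.
Read '0': q0→{q1, q4}; now {q1, q4}.
Read '0': q1→{q0}, q4→{q0}; now {q0}.
Read '0': q0→{q1, q4}; now {q1, q4}.

{q1, q4}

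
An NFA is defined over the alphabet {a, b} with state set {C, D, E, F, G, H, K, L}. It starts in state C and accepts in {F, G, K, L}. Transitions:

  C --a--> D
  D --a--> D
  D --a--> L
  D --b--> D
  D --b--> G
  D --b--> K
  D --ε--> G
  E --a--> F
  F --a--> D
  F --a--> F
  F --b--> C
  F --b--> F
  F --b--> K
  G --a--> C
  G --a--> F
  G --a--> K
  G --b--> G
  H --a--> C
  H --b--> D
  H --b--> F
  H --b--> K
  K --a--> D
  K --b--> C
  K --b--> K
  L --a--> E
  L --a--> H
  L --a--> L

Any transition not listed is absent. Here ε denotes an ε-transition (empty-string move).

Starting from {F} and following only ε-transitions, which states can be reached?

{F}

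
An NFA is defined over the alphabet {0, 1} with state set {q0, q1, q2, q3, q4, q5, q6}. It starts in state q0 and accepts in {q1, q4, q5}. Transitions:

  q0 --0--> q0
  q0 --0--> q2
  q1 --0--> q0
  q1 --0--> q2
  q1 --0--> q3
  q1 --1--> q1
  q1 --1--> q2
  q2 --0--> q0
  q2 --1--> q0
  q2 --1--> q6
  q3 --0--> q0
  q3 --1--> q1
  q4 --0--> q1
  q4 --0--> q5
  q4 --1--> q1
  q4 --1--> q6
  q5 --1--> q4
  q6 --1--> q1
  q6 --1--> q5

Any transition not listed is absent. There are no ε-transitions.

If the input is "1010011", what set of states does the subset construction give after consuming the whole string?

Start in {q0}.
Read '1': {q0} → ∅.
The set is empty and remains empty for the remaining 6 symbols.

∅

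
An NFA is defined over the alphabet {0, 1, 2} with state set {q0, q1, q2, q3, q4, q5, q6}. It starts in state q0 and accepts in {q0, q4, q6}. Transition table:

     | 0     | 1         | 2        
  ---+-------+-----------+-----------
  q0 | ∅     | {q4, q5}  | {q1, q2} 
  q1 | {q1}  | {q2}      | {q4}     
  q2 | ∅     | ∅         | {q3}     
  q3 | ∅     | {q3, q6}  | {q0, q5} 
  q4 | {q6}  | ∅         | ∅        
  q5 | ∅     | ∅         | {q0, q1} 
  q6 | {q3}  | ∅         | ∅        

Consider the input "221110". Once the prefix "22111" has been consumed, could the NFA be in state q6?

Start in {q0}.
Read '2': {q0} → {q1, q2}.
Read '2': {q1, q2} → {q3, q4}.
Read '1': {q3, q4} → {q3, q6}.
Read '1': {q3, q6} → {q3, q6}.
Read '1': {q3, q6} → {q3, q6}.
State q6 is in {q3, q6}.

Yes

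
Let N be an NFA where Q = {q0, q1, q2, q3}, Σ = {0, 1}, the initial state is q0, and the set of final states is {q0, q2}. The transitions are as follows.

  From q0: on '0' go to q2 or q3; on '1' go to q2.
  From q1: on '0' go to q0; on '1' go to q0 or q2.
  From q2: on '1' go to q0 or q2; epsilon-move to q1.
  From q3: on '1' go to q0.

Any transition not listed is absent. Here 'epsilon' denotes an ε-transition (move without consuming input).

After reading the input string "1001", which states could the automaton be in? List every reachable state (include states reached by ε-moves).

{q0, q1, q2}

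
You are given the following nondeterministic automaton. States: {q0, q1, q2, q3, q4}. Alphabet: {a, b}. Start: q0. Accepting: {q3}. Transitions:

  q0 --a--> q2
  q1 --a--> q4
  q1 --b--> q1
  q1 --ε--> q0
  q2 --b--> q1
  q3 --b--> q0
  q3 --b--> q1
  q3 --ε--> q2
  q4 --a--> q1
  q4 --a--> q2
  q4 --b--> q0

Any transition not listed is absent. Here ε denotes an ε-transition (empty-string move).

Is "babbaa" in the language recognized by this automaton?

No

Start in {q0}.
Read 'b': {q0} → ∅.
The set is empty and remains empty for the remaining 5 symbols.
The final set ∅ contains no accepting state.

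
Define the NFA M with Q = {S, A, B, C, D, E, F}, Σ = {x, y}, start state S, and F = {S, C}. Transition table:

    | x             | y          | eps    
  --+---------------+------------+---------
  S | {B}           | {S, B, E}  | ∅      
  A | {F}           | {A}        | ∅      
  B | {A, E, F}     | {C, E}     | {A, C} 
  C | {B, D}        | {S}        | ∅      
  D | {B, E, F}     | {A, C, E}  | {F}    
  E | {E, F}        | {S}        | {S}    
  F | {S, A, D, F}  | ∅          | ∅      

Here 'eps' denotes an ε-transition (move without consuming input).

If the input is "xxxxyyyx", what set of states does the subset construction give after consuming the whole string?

Start in {S}.
Read 'x': {S} → {A, B, C}.
Read 'x': {A, B, C} → {S, A, B, C, D, E, F}.
Read 'x': {S, A, B, C, D, E, F} → {S, A, B, C, D, E, F}.
Read 'x': {S, A, B, C, D, E, F} → {S, A, B, C, D, E, F}.
Read 'y': {S, A, B, C, D, E, F} → {S, A, B, C, E}.
Read 'y': {S, A, B, C, E} → {S, A, B, C, E}.
Read 'y': {S, A, B, C, E} → {S, A, B, C, E}.
Read 'x': {S, A, B, C, E} → {S, A, B, C, D, E, F}.

{S, A, B, C, D, E, F}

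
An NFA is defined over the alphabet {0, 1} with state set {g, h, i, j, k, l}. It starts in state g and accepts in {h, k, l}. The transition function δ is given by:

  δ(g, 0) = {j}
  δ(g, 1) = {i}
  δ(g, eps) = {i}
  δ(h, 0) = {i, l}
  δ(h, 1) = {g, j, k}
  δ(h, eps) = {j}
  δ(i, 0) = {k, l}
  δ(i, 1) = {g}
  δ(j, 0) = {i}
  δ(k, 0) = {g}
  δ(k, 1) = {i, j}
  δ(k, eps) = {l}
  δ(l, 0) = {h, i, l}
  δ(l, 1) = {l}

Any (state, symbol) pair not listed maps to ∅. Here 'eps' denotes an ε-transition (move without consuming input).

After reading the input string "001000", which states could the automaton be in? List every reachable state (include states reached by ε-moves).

{g, h, i, j, k, l}

Start: ε-closure({g}) = {g, i}.
Read '0': {g, i} → {j, k, l}.
Read '0': {j, k, l} → {g, h, i, j, l}.
Read '1': {g, h, i, j, l} → {g, i, j, k, l}.
Read '0': {g, i, j, k, l} → {g, h, i, j, k, l}.
Read '0': {g, h, i, j, k, l} → {g, h, i, j, k, l}.
Read '0': {g, h, i, j, k, l} → {g, h, i, j, k, l}.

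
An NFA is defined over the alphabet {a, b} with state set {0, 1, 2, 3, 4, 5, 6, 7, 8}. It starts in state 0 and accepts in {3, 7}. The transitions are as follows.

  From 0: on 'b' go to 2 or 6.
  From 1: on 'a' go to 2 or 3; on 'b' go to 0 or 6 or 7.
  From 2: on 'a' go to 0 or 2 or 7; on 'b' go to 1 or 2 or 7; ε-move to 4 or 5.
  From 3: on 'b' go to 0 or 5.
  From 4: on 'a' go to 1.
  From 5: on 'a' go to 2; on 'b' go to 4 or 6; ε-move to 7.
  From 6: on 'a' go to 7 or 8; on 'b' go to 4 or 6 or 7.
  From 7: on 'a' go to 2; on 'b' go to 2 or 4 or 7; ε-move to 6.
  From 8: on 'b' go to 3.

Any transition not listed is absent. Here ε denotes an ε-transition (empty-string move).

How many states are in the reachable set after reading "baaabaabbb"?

Start in {0}.
Read 'b': 0→{2, 6}; union {2, 6}; ε-closure = {2, 4, 5, 6, 7}.
Read 'a': 2→{0, 2, 7}, 4→{1}, 5→{2}, 6→{7, 8}, 7→{2}; union {0, 1, 2, 7, 8}; ε-closure = {0, 1, 2, 4, 5, 6, 7, 8}.
Read 'a': 0→∅, 1→{2, 3}, 2→{0, 2, 7}, 4→{1}, 5→{2}, 6→{7, 8}, 7→{2}, 8→∅; union {0, 1, 2, 3, 7, 8}; ε-closure = {0, 1, 2, 3, 4, 5, 6, 7, 8}.
Read 'a': 0→∅, 1→{2, 3}, 2→{0, 2, 7}, 3→∅, 4→{1}, 5→{2}, 6→{7, 8}, 7→{2}, 8→∅; union {0, 1, 2, 3, 7, 8}; ε-closure = {0, 1, 2, 3, 4, 5, 6, 7, 8}.
Read 'b': 0→{2, 6}, 1→{0, 6, 7}, 2→{1, 2, 7}, 3→{0, 5}, 4→∅, 5→{4, 6}, 6→{4, 6, 7}, 7→{2, 4, 7}, 8→{3}; now {0, 1, 2, 3, 4, 5, 6, 7}.
Read 'a': 0→∅, 1→{2, 3}, 2→{0, 2, 7}, 3→∅, 4→{1}, 5→{2}, 6→{7, 8}, 7→{2}; union {0, 1, 2, 3, 7, 8}; ε-closure = {0, 1, 2, 3, 4, 5, 6, 7, 8}.
Read 'a': 0→∅, 1→{2, 3}, 2→{0, 2, 7}, 3→∅, 4→{1}, 5→{2}, 6→{7, 8}, 7→{2}, 8→∅; union {0, 1, 2, 3, 7, 8}; ε-closure = {0, 1, 2, 3, 4, 5, 6, 7, 8}.
Read 'b': 0→{2, 6}, 1→{0, 6, 7}, 2→{1, 2, 7}, 3→{0, 5}, 4→∅, 5→{4, 6}, 6→{4, 6, 7}, 7→{2, 4, 7}, 8→{3}; now {0, 1, 2, 3, 4, 5, 6, 7}.
Read 'b': 0→{2, 6}, 1→{0, 6, 7}, 2→{1, 2, 7}, 3→{0, 5}, 4→∅, 5→{4, 6}, 6→{4, 6, 7}, 7→{2, 4, 7}; now {0, 1, 2, 4, 5, 6, 7}.
Read 'b': 0→{2, 6}, 1→{0, 6, 7}, 2→{1, 2, 7}, 4→∅, 5→{4, 6}, 6→{4, 6, 7}, 7→{2, 4, 7}; union {0, 1, 2, 4, 6, 7}; ε-closure = {0, 1, 2, 4, 5, 6, 7}.
That set has 7 states.

7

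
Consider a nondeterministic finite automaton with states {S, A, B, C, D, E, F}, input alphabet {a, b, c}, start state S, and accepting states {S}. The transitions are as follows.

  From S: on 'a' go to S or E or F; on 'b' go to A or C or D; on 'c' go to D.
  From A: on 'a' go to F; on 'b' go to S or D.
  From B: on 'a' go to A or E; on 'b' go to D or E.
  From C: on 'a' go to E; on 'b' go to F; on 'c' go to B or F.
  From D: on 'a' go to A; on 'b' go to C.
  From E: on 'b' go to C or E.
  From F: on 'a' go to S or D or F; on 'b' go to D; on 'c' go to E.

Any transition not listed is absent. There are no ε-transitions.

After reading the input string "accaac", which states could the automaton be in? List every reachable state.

∅

Start in {S}.
Read 'a': S→{S, E, F}; now {S, E, F}.
Read 'c': S→{D}, E→∅, F→{E}; now {D, E}.
Read 'c': D→∅, E→∅; now ∅.
The set is empty and remains empty for the remaining 3 symbols.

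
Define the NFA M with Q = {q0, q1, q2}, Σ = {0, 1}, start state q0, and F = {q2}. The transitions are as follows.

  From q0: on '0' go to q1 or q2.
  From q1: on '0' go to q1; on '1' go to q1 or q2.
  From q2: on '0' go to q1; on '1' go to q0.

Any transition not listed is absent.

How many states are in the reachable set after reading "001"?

Start in {q0}.
Read '0': q0→{q1, q2}; now {q1, q2}.
Read '0': q1→{q1}, q2→{q1}; now {q1}.
Read '1': q1→{q1, q2}; now {q1, q2}.
That set has 2 states.

2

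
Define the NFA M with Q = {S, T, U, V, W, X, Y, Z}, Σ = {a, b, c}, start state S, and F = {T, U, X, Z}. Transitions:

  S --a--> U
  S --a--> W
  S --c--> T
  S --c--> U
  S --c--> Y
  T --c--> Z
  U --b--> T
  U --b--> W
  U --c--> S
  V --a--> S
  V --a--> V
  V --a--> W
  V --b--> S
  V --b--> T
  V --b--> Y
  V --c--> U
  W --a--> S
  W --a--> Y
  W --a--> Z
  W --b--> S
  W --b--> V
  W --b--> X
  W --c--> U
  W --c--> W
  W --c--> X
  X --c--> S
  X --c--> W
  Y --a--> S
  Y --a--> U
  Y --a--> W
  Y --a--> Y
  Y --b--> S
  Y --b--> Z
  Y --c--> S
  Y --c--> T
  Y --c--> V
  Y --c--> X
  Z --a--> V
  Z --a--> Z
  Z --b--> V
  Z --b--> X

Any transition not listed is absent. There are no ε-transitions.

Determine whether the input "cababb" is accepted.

Yes

Start in {S}.
Read 'c': {S} → {T, U, Y}.
Read 'a': {T, U, Y} → {S, U, W, Y}.
Read 'b': {S, U, W, Y} → {S, T, V, W, X, Z}.
Read 'a': {S, T, V, W, X, Z} → {S, U, V, W, Y, Z}.
Read 'b': {S, U, V, W, Y, Z} → {S, T, V, W, X, Y, Z}.
Read 'b': {S, T, V, W, X, Y, Z} → {S, T, V, X, Y, Z}.
The final set {S, T, V, X, Y, Z} contains the accepting states T, X, Z.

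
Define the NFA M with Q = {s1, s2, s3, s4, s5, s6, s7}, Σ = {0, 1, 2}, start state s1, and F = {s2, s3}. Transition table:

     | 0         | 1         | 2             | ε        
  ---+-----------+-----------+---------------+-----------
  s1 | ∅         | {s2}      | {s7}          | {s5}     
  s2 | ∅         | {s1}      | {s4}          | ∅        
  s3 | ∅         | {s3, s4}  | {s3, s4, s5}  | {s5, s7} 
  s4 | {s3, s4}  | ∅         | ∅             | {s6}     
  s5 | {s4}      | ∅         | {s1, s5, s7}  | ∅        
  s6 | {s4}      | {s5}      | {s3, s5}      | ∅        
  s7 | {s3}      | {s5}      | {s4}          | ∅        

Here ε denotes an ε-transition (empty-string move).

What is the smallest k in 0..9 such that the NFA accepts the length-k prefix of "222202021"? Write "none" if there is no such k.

Start: ε-closure({s1}) = {s1, s5}.
Read '2': {s1, s5} → {s1, s5, s7}.
Read '2': {s1, s5, s7} → {s1, s4, s5, s6, s7}.
Read '2': {s1, s4, s5, s6, s7} → {s1, s3, s4, s5, s6, s7}.
None of the earlier sets intersect F, but {s1, s3, s4, s5, s6, s7} does.

3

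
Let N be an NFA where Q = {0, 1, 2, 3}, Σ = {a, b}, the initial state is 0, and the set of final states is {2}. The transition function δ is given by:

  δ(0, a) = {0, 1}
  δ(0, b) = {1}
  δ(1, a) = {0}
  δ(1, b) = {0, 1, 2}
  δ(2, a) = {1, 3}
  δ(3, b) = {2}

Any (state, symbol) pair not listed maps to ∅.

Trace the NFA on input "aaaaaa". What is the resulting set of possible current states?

{0, 1}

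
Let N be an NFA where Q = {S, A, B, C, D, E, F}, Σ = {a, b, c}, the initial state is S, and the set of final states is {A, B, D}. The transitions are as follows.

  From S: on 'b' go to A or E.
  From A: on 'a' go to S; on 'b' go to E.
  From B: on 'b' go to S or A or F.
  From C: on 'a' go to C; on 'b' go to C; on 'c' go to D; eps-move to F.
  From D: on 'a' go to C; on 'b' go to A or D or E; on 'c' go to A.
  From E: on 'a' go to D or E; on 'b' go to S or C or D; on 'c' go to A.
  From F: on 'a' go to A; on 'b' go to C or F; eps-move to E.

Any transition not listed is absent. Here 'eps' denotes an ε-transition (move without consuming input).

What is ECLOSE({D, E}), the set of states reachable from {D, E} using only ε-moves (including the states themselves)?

Begin with {D, E}.
No ε-moves leave this set, so the closure equals the set itself.

{D, E}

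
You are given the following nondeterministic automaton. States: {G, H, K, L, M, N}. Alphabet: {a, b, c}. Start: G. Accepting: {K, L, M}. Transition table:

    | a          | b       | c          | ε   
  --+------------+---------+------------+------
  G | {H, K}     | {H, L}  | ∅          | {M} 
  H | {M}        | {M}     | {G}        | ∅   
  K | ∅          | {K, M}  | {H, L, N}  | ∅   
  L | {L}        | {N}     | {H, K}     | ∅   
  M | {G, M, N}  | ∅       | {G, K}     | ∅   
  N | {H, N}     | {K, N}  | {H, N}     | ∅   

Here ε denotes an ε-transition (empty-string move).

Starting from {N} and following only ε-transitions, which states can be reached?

Begin with {N}.
No ε-moves leave this set, so the closure equals the set itself.

{N}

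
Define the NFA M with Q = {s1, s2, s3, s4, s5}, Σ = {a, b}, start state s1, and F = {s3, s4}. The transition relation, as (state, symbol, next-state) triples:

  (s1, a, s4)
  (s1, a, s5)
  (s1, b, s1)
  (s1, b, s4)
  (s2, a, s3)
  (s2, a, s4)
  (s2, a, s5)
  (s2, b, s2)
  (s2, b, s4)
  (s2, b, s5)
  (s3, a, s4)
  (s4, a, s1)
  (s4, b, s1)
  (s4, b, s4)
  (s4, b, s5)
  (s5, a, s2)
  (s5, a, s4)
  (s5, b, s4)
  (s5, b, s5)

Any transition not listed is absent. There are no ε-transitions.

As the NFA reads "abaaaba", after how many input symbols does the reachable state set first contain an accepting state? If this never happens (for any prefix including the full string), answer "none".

1

Start in {s1}.
Read 'a': {s1} → {s4, s5}.
None of the earlier sets intersect F, but {s4, s5} does.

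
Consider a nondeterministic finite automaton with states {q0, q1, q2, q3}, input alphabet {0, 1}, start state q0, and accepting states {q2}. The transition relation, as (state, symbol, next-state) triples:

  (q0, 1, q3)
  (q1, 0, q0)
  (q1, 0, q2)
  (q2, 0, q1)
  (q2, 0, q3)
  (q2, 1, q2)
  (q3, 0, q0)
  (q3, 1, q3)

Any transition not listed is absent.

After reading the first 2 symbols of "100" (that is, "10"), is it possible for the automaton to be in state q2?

No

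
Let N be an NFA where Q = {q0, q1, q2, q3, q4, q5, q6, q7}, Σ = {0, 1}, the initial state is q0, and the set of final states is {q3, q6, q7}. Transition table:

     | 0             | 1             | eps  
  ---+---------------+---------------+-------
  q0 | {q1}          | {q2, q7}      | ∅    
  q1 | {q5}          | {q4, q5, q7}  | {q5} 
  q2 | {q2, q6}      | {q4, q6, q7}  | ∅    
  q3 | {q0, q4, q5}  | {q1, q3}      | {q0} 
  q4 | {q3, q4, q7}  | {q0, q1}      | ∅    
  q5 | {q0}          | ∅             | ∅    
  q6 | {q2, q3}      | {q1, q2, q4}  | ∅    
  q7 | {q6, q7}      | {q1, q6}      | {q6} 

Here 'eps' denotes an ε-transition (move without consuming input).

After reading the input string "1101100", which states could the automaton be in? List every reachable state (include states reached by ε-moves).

{q0, q1, q2, q3, q4, q5, q6, q7}

Start in {q0}.
Read '1': {q0} → {q2, q6, q7}.
Read '1': {q2, q6, q7} → {q1, q2, q4, q5, q6, q7}.
Read '0': {q1, q2, q4, q5, q6, q7} → {q0, q2, q3, q4, q5, q6, q7}.
Read '1': {q0, q2, q3, q4, q5, q6, q7} → {q0, q1, q2, q3, q4, q5, q6, q7}.
Read '1': {q0, q1, q2, q3, q4, q5, q6, q7} → {q0, q1, q2, q3, q4, q5, q6, q7}.
Read '0': {q0, q1, q2, q3, q4, q5, q6, q7} → {q0, q1, q2, q3, q4, q5, q6, q7}.
Read '0': {q0, q1, q2, q3, q4, q5, q6, q7} → {q0, q1, q2, q3, q4, q5, q6, q7}.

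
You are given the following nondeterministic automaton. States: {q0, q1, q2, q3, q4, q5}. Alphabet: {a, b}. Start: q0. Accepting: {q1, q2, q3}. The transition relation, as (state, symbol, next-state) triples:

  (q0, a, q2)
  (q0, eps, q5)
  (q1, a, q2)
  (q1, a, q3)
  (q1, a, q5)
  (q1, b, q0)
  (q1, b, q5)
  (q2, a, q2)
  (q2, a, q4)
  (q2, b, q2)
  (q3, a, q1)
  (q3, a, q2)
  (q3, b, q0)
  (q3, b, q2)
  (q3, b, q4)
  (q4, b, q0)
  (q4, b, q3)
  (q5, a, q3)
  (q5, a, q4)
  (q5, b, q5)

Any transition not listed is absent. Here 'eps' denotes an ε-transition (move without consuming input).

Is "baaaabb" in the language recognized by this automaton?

Yes

Start: ε-closure({q0}) = {q0, q5}.
Read 'b': q0→∅, q5→{q5}; now {q5}.
Read 'a': q5→{q3, q4}; now {q3, q4}.
Read 'a': q3→{q1, q2}, q4→∅; now {q1, q2}.
Read 'a': q1→{q2, q3, q5}, q2→{q2, q4}; now {q2, q3, q4, q5}.
Read 'a': q2→{q2, q4}, q3→{q1, q2}, q4→∅, q5→{q3, q4}; now {q1, q2, q3, q4}.
Read 'b': q1→{q0, q5}, q2→{q2}, q3→{q0, q2, q4}, q4→{q0, q3}; now {q0, q2, q3, q4, q5}.
Read 'b': q0→∅, q2→{q2}, q3→{q0, q2, q4}, q4→{q0, q3}, q5→{q5}; now {q0, q2, q3, q4, q5}.
The final set {q0, q2, q3, q4, q5} contains the accepting states q2, q3.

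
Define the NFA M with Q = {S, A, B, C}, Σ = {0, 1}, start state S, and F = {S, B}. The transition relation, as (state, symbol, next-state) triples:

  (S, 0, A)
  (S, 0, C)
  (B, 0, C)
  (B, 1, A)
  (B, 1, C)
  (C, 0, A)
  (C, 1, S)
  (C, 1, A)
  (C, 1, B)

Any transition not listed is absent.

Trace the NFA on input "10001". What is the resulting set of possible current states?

∅

Start in {S}.
Read '1': {S} → ∅.
The set is empty and remains empty for the remaining 4 symbols.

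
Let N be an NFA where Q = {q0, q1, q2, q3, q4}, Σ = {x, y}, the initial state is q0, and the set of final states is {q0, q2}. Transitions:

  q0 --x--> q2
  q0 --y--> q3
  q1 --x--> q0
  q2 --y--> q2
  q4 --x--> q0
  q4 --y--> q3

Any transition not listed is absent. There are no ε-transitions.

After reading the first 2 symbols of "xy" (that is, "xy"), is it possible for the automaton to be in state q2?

Yes

Start in {q0}.
Read 'x': q0→{q2}; now {q2}.
Read 'y': q2→{q2}; now {q2}.
State q2 is in {q2}.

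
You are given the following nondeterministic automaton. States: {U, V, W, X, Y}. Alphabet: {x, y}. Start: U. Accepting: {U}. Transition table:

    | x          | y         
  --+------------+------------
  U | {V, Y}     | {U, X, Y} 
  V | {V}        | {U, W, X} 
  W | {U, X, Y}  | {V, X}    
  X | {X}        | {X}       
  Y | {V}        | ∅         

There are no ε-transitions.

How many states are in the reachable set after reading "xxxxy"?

3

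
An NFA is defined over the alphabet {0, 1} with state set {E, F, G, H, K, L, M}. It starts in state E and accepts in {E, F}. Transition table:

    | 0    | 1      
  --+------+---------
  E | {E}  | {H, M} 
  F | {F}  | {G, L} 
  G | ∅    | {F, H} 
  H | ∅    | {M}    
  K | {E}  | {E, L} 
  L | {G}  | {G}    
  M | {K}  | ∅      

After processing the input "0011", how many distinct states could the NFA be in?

Start in {E}.
Read '0': {E} → {E}.
Read '0': {E} → {E}.
Read '1': {E} → {H, M}.
Read '1': {H, M} → {M}.
That set has 1 state.

1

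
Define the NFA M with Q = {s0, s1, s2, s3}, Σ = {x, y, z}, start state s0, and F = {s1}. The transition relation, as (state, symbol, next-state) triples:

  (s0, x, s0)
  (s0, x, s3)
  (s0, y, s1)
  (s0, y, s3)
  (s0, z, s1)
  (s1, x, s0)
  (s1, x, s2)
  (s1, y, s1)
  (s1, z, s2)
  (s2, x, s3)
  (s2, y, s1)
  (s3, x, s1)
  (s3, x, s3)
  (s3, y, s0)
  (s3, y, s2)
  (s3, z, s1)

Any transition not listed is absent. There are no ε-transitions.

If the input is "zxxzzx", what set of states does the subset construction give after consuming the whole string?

Start in {s0}.
Read 'z': {s0} → {s1}.
Read 'x': {s1} → {s0, s2}.
Read 'x': {s0, s2} → {s0, s3}.
Read 'z': {s0, s3} → {s1}.
Read 'z': {s1} → {s2}.
Read 'x': {s2} → {s3}.

{s3}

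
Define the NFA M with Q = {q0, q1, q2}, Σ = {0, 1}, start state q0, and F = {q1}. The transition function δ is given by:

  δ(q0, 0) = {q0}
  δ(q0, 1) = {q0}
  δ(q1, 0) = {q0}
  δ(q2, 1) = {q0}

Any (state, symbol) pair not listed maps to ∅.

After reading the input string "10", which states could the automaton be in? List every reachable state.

{q0}

Start in {q0}.
Read '1': q0→{q0}; now {q0}.
Read '0': q0→{q0}; now {q0}.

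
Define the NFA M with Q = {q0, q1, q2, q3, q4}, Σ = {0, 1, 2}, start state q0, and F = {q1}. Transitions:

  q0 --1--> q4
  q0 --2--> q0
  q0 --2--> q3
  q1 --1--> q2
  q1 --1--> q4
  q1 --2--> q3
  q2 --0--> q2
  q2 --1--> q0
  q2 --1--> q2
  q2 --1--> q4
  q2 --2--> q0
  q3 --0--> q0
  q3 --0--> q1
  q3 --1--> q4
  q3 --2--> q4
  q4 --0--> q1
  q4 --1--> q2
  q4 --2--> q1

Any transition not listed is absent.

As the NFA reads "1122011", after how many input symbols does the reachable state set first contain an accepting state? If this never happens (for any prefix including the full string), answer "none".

5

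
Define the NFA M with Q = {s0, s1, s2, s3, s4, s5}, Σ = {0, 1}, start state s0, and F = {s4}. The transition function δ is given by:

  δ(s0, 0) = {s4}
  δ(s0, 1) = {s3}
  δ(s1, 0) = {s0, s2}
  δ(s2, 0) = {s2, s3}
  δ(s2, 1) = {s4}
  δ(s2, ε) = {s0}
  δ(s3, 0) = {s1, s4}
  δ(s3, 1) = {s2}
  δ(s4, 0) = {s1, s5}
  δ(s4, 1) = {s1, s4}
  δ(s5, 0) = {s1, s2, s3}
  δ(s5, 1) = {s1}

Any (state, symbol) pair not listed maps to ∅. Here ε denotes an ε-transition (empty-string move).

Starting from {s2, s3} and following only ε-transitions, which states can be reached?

Begin with {s2, s3}.
ε-move s2 → s0; add s0.

{s0, s2, s3}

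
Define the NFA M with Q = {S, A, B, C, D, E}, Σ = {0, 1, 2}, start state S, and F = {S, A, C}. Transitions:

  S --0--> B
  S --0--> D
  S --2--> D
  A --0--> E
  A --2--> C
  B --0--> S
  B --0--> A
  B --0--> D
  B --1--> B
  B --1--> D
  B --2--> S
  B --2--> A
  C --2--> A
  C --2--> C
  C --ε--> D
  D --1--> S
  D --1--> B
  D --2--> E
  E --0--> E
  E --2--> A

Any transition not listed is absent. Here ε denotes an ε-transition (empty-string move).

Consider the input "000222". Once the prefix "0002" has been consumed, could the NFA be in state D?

Start in {S}.
Read '0': S→{B, D}; now {B, D}.
Read '0': B→{S, A, D}, D→∅; now {S, A, D}.
Read '0': S→{B, D}, A→{E}, D→∅; now {B, D, E}.
Read '2': B→{S, A}, D→{E}, E→{A}; now {S, A, E}.
State D is not in {S, A, E}.

No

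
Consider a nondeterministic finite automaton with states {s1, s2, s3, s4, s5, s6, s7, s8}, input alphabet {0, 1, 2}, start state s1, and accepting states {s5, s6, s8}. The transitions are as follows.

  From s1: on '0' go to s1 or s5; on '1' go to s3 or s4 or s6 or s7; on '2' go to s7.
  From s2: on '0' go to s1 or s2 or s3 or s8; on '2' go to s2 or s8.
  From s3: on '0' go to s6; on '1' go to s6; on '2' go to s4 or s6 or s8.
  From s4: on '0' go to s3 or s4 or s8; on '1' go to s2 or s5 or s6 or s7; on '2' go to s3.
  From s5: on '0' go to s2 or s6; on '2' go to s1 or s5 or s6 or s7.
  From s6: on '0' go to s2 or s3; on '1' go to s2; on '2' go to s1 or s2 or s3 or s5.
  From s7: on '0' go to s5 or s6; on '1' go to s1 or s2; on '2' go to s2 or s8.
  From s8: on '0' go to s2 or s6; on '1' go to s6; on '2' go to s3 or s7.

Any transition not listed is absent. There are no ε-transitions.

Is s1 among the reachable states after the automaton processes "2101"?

Start in {s1}.
Read '2': s1→{s7}; now {s7}.
Read '1': s7→{s1, s2}; now {s1, s2}.
Read '0': s1→{s1, s5}, s2→{s1, s2, s3, s8}; now {s1, s2, s3, s5, s8}.
Read '1': s1→{s3, s4, s6, s7}, s2→∅, s3→{s6}, s5→∅, s8→{s6}; now {s3, s4, s6, s7}.
State s1 is not in {s3, s4, s6, s7}.

No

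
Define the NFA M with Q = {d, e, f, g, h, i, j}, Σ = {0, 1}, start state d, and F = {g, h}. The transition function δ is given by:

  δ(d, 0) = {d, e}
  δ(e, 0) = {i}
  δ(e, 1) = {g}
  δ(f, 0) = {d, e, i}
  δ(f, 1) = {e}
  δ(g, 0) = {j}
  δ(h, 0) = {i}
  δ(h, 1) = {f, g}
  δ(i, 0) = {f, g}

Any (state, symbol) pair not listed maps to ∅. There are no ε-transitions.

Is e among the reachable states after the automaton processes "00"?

Yes

Start in {d}.
Read '0': {d} → {d, e}.
Read '0': {d, e} → {d, e, i}.
State e is in {d, e, i}.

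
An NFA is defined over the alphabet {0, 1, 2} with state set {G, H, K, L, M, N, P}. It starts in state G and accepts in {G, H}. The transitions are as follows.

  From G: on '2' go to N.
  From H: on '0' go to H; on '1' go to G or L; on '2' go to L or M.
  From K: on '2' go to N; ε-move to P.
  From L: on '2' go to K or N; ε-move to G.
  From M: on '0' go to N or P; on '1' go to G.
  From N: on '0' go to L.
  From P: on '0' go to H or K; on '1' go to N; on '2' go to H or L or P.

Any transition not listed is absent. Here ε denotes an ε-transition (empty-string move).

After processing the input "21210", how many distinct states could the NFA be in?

0

Start in {G}.
Read '2': {G} → {N}.
Read '1': {N} → ∅.
The set is empty and remains empty for the remaining 3 symbols.
That set has 0 states.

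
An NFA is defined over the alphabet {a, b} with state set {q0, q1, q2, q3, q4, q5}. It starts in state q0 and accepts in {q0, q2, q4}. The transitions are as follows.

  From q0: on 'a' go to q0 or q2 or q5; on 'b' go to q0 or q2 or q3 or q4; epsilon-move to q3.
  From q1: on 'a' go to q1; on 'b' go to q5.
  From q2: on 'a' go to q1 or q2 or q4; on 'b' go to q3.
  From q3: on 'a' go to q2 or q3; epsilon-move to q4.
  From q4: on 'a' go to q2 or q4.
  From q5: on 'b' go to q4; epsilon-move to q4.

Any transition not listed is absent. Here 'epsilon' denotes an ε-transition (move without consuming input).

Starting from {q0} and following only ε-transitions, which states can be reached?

Begin with {q0}.
ε-move q0 → q3; add q3.
ε-move q3 → q4; add q4.

{q0, q3, q4}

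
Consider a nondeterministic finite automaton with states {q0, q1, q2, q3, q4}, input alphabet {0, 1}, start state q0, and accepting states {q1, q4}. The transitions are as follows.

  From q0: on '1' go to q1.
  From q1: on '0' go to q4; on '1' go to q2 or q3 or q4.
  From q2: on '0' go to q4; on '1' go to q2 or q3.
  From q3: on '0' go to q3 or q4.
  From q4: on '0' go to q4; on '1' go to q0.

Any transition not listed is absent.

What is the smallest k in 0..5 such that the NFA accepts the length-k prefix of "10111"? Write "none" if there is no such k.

1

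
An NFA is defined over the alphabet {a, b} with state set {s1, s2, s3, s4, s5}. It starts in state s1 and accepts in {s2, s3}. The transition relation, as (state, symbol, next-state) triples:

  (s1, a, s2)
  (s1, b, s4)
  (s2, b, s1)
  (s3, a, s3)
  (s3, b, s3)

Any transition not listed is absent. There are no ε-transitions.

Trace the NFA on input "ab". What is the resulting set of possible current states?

{s1}

Start in {s1}.
Read 'a': s1→{s2}; now {s2}.
Read 'b': s2→{s1}; now {s1}.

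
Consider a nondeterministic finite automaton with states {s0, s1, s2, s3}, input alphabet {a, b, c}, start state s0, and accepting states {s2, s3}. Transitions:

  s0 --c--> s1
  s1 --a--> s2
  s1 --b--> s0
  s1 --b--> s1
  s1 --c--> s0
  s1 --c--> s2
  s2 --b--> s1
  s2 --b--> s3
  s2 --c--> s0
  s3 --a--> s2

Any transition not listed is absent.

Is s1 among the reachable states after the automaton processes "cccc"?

Start in {s0}.
Read 'c': s0→{s1}; now {s1}.
Read 'c': s1→{s0, s2}; now {s0, s2}.
Read 'c': s0→{s1}, s2→{s0}; now {s0, s1}.
Read 'c': s0→{s1}, s1→{s0, s2}; now {s0, s1, s2}.
State s1 is in {s0, s1, s2}.

Yes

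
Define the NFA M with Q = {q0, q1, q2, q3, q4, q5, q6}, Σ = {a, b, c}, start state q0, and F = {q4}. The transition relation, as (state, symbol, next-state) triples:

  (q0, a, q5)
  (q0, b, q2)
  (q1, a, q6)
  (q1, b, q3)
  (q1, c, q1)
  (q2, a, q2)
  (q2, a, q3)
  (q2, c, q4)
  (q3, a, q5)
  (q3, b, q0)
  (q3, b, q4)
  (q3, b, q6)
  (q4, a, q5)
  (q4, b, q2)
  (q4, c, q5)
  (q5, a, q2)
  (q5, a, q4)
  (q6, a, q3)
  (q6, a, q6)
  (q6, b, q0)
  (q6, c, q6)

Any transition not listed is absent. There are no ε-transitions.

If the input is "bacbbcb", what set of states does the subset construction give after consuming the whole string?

∅

Start in {q0}.
Read 'b': q0→{q2}; now {q2}.
Read 'a': q2→{q2, q3}; now {q2, q3}.
Read 'c': q2→{q4}, q3→∅; now {q4}.
Read 'b': q4→{q2}; now {q2}.
Read 'b': q2→∅; now ∅.
The set is empty and remains empty for the remaining 2 symbols.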